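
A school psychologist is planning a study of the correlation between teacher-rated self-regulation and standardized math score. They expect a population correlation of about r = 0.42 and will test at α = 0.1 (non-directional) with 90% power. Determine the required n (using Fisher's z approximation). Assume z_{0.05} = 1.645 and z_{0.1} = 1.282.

n = 46

Fisher's z: C = ½·ln((1+r)/(1−r)) = ½·ln(2.4483) = 0.4477.
n = ((z_{α/2} + z_β)/C)² + 3.
(1.645 + 1.282) / 0.4477 = 2.927 / 0.4477 = 6.538.
n = 6.538² + 3 = 42.74 + 3 = 45.7.
Round up.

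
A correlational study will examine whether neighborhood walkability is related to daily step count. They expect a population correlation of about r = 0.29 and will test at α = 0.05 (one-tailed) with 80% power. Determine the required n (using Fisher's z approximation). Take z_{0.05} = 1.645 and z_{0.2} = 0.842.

n = 73

Fisher's z: C = ½·ln((1+r)/(1−r)) = ½·ln(1.8169) = 0.2986.
n = ((z_{α} + z_β)/C)² + 3.
(1.645 + 0.842) / 0.2986 = 2.487 / 0.2986 = 8.329.
n = 8.329² + 3 = 69.37 + 3 = 72.4.
Round up.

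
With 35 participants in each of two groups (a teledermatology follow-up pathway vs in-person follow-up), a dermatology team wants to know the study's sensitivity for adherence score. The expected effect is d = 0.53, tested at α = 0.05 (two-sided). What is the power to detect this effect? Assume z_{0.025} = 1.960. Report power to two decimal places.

For two equal groups, power = Φ(d·√(n/2) − z_{α/2}).
d·√(n/2) = 0.53 × √(35/2) = 0.53 × 4.183 = 2.217.
z_β = 2.217 − 1.960 = 0.257.
Power = Φ(0.257) = 0.601.

power ≈ 0.60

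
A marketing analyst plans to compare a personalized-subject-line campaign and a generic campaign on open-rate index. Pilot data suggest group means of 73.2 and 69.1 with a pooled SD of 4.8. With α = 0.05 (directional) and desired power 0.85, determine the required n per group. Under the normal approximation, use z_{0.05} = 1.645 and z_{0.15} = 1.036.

n = 20 per group

Cohen's d = |M₁ − M₂| / SD_pooled = |73.2 − 69.1| / 4.8 = 4.1 / 4.8 = 0.854.
For two independent groups with equal n: n = 2·((z_{α} + z_β) / d)².
z_{α} + z_β = 1.645 + 1.036 = 2.681.
n = 2 × (2.681 / 0.854)² = 2 × 3.139² = 2 × 9.86 = 19.7.
Round up to the next whole participant.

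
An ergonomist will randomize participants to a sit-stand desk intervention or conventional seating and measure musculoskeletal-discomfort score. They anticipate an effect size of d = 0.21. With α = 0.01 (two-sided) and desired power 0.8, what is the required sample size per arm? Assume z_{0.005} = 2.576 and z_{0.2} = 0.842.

n = 530 per group

For two independent groups with equal n: n = 2·((z_{α/2} + z_β) / d)².
z_{α/2} + z_β = 2.576 + 0.842 = 3.418.
n = 2 × (3.418 / 0.21)² = 2 × 16.276² = 2 × 264.91 = 529.8.
Round up to the next whole participant.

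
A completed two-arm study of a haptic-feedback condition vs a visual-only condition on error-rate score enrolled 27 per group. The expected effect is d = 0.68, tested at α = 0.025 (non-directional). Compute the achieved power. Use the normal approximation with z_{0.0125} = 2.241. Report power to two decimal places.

power ≈ 0.60

For two equal groups, power = Φ(d·√(n/2) − z_{α/2}).
d·√(n/2) = 0.68 × √(27/2) = 0.68 × 3.674 = 2.498.
z_β = 2.498 − 2.241 = 0.257.
Power = Φ(0.257) = 0.602.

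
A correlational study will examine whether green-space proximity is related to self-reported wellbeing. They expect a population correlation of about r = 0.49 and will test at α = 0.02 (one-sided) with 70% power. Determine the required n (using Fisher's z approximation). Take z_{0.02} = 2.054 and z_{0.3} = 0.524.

Fisher's z: C = ½·ln((1+r)/(1−r)) = ½·ln(2.9216) = 0.5361.
n = ((z_{α} + z_β)/C)² + 3.
(2.054 + 0.524) / 0.5361 = 2.578 / 0.5361 = 4.809.
n = 4.809² + 3 = 23.12 + 3 = 26.1.
Round up.

n = 27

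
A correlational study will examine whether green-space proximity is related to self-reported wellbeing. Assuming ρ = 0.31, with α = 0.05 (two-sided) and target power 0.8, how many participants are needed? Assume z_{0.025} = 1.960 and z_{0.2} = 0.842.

n = 80

Fisher's z: C = ½·ln((1+r)/(1−r)) = ½·ln(1.8986) = 0.3205.
n = ((z_{α/2} + z_β)/C)² + 3.
(1.960 + 0.842) / 0.3205 = 2.802 / 0.3205 = 8.743.
n = 8.743² + 3 = 76.43 + 3 = 79.4.
Round up.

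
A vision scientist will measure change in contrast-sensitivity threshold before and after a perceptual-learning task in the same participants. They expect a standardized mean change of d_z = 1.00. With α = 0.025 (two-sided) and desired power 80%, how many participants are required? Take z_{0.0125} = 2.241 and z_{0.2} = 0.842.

For a paired (one-sample on differences) test: n = ((z_{α/2} + z_β) / d)².
z_{α/2} + z_β = 2.241 + 0.842 = 3.083.
n = (3.083 / 1.00)² = 3.083² = 9.50.
Round up.

n = 10 pairs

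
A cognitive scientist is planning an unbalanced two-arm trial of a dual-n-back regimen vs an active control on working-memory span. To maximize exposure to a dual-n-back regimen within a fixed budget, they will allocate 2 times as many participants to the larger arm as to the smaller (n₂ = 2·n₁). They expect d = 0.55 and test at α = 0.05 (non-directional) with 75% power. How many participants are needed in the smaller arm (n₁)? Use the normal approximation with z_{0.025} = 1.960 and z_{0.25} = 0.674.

With allocation ratio k = n₂/n₁ = 2, Var(x̄₁−x̄₂) = σ²(1/n₁ + 1/(k·n₁)) = σ²·(k+1)/(k·n₁).
So n₁ = (1 + 1/k)·((z_{α/2} + z_β)/d)² = 1.500 × (2.634/0.55)².
n₁ = 1.500 × 22.94 = 34.4.
Round up: n₁ = 35, giving n₂ = 2 × 35 = 70.

n₁ = 35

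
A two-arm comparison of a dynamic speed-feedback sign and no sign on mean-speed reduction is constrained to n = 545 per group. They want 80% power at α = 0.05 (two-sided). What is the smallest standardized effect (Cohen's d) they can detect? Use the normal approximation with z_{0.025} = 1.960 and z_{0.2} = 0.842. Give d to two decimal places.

For two independent groups of n = 545 each: d_min = (z_{α/2} + z_β)·√(2/n).
z-sum = 1.960 + 0.842 = 2.802.
d_min = 2.802 × √(2/545) = 2.802 × 0.0606 = 0.170.

d_min ≈ 0.17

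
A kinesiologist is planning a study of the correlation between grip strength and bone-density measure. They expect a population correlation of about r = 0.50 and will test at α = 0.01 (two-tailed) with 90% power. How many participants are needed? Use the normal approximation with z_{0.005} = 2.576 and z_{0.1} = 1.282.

Fisher's z: C = ½·ln((1+r)/(1−r)) = ½·ln(3.0000) = 0.5493.
n = ((z_{α/2} + z_β)/C)² + 3.
(2.576 + 1.282) / 0.5493 = 3.858 / 0.5493 = 7.023.
n = 7.023² + 3 = 49.33 + 3 = 52.3.
Round up.

n = 53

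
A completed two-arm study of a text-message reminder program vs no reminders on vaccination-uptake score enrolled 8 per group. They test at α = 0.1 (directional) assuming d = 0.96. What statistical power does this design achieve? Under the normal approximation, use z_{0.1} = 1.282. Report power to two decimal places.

For two equal groups, power = Φ(d·√(n/2) − z_{α}).
d·√(n/2) = 0.96 × √(8/2) = 0.96 × 2.000 = 1.920.
z_β = 1.920 − 1.282 = 0.638.
Power = Φ(0.638) = 0.738.

power ≈ 0.74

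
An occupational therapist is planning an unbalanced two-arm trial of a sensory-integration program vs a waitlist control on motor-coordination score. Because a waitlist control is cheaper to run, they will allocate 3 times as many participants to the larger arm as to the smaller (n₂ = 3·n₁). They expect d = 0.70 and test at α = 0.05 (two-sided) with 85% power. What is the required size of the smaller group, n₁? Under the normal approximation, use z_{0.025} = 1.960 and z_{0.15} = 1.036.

n₁ = 25

With allocation ratio k = n₂/n₁ = 3, Var(x̄₁−x̄₂) = σ²(1/n₁ + 1/(k·n₁)) = σ²·(k+1)/(k·n₁).
So n₁ = (1 + 1/k)·((z_{α/2} + z_β)/d)² = 1.333 × (2.996/0.70)².
n₁ = 1.333 × 18.32 = 24.4.
Round up: n₁ = 25, giving n₂ = 3 × 25 = 75.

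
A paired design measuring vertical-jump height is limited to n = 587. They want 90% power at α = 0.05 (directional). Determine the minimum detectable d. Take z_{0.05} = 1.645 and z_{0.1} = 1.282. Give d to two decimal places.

For a single sample (or paired design) of n = 587: d_min = (z_{α} + z_β)/√n.
z-sum = 1.645 + 1.282 = 2.927.
d_min = 2.927 / √587 = 2.927 / 24.228 = 0.121.

d_min ≈ 0.12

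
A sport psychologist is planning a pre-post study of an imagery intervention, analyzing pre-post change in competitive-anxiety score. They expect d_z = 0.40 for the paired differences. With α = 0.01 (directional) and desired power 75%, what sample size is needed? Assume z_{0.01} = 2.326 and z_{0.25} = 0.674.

For a paired (one-sample on differences) test: n = ((z_{α} + z_β) / d)².
z_{α} + z_β = 2.326 + 0.674 = 3.000.
n = (3.000 / 0.40)² = 7.500² = 56.25.
Round up.

n = 57 pairs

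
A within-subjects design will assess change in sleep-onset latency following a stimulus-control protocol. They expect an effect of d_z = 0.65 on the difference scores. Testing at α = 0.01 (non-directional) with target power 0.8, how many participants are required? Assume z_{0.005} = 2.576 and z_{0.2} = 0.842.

For a paired (one-sample on differences) test: n = ((z_{α/2} + z_β) / d)².
z_{α/2} + z_β = 2.576 + 0.842 = 3.418.
n = (3.418 / 0.65)² = 5.258² = 27.65.
Round up.

n = 28 pairs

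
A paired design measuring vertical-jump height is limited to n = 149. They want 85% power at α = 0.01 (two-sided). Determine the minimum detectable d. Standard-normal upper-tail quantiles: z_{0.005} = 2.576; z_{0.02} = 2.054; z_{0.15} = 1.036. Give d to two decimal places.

d_min ≈ 0.30

For a single sample (or paired design) of n = 149: d_min = (z_{α/2} + z_β)/√n.
z-sum = 2.576 + 1.036 = 3.612.
d_min = 3.612 / √149 = 3.612 / 12.207 = 0.296.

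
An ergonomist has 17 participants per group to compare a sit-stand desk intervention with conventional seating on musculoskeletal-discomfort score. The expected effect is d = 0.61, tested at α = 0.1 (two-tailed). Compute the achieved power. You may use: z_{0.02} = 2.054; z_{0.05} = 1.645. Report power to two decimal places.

power ≈ 0.55

For two equal groups, power = Φ(d·√(n/2) − z_{α/2}).
d·√(n/2) = 0.61 × √(17/2) = 0.61 × 2.915 = 1.778.
z_β = 1.778 − 1.645 = 0.133.
Power = Φ(0.133) = 0.553.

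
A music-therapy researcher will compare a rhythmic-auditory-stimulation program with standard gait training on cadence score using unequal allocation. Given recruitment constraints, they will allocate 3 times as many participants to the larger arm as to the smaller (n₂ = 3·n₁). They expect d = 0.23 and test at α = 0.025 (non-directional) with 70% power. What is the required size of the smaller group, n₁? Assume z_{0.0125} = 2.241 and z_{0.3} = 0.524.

n₁ = 193

With allocation ratio k = n₂/n₁ = 3, Var(x̄₁−x̄₂) = σ²(1/n₁ + 1/(k·n₁)) = σ²·(k+1)/(k·n₁).
So n₁ = (1 + 1/k)·((z_{α/2} + z_β)/d)² = 1.333 × (2.765/0.23)².
n₁ = 1.333 × 144.52 = 192.7.
Round up: n₁ = 193, giving n₂ = 3 × 193 = 579.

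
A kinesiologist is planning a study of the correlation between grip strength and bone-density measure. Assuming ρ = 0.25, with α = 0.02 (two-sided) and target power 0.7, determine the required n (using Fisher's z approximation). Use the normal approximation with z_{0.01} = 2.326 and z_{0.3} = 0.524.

n = 128

Fisher's z: C = ½·ln((1+r)/(1−r)) = ½·ln(1.6667) = 0.2554.
n = ((z_{α/2} + z_β)/C)² + 3.
(2.326 + 0.524) / 0.2554 = 2.850 / 0.2554 = 11.159.
n = 11.159² + 3 = 124.52 + 3 = 127.5.
Round up.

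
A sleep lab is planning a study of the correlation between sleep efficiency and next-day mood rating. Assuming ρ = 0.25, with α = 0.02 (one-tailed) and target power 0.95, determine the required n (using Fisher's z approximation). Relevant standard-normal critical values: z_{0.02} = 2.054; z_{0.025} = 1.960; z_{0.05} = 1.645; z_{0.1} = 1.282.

n = 213

Fisher's z: C = ½·ln((1+r)/(1−r)) = ½·ln(1.6667) = 0.2554.
n = ((z_{α} + z_β)/C)² + 3.
(2.054 + 1.645) / 0.2554 = 3.699 / 0.2554 = 14.483.
n = 14.483² + 3 = 209.76 + 3 = 212.8.
Round up.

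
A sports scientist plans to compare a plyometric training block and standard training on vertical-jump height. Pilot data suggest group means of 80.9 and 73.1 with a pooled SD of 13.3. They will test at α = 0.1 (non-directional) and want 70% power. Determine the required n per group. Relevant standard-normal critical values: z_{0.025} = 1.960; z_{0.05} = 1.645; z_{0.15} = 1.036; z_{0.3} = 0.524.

Cohen's d = |M₁ − M₂| / SD_pooled = |80.9 − 73.1| / 13.3 = 7.8 / 13.3 = 0.586.
For two independent groups with equal n: n = 2·((z_{α/2} + z_β) / d)².
z_{α/2} + z_β = 1.645 + 0.524 = 2.169.
n = 2 × (2.169 / 0.586)² = 2 × 3.701² = 2 × 13.70 = 27.4.
Round up to the next whole participant.

n = 28 per group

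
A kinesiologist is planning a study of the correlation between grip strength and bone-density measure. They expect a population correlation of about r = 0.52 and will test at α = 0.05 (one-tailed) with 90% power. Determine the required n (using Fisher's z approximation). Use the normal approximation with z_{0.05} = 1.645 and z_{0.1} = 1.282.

n = 29

Fisher's z: C = ½·ln((1+r)/(1−r)) = ½·ln(3.1667) = 0.5763.
n = ((z_{α} + z_β)/C)² + 3.
(1.645 + 1.282) / 0.5763 = 2.927 / 0.5763 = 5.079.
n = 5.079² + 3 = 25.80 + 3 = 28.8.
Round up.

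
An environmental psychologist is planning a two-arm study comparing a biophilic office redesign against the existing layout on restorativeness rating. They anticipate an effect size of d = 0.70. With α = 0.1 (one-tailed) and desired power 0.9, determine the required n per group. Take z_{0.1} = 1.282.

For two independent groups with equal n: n = 2·((z_{α} + z_β) / d)².
z_{α} + z_β = 1.282 + 1.282 = 2.564.
n = 2 × (2.564 / 0.70)² = 2 × 3.663² = 2 × 13.42 = 26.8.
Round up to the next whole participant.

n = 27 per group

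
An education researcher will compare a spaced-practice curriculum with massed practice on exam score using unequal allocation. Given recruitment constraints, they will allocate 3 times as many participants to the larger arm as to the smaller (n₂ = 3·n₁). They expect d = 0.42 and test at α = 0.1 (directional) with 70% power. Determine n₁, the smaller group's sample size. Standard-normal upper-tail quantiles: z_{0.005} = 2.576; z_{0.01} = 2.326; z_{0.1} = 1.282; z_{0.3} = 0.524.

n₁ = 25

With allocation ratio k = n₂/n₁ = 3, Var(x̄₁−x̄₂) = σ²(1/n₁ + 1/(k·n₁)) = σ²·(k+1)/(k·n₁).
So n₁ = (1 + 1/k)·((z_{α} + z_β)/d)² = 1.333 × (1.806/0.42)².
n₁ = 1.333 × 18.49 = 24.7.
Round up: n₁ = 25, giving n₂ = 3 × 25 = 75.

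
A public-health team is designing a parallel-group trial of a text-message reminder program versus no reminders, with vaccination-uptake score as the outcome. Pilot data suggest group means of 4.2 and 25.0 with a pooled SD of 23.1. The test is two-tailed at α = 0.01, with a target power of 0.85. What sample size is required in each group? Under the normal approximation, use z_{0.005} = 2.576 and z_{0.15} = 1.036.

Cohen's d = |M₁ − M₂| / SD_pooled = |4.2 − 25.0| / 23.1 = 20.8 / 23.1 = 0.900.
For two independent groups with equal n: n = 2·((z_{α/2} + z_β) / d)².
z_{α/2} + z_β = 2.576 + 1.036 = 3.612.
n = 2 × (3.612 / 0.900)² = 2 × 4.013² = 2 × 16.11 = 32.2.
Round up to the next whole participant.

n = 33 per group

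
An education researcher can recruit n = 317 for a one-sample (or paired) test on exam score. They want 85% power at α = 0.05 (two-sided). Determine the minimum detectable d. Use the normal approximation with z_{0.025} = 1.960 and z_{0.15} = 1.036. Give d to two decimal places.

d_min ≈ 0.17

For a single sample (or paired design) of n = 317: d_min = (z_{α/2} + z_β)/√n.
z-sum = 1.960 + 1.036 = 2.996.
d_min = 2.996 / √317 = 2.996 / 17.804 = 0.168.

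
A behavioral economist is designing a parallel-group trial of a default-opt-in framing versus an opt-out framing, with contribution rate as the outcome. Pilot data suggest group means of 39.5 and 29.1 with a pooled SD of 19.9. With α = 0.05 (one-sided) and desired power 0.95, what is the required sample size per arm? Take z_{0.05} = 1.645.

Cohen's d = |M₁ − M₂| / SD_pooled = |39.5 − 29.1| / 19.9 = 10.4 / 19.9 = 0.523.
For two independent groups with equal n: n = 2·((z_{α} + z_β) / d)².
z_{α} + z_β = 1.645 + 1.645 = 3.290.
n = 2 × (3.290 / 0.523)² = 2 × 6.291² = 2 × 39.57 = 79.1.
Round up to the next whole participant.

n = 80 per group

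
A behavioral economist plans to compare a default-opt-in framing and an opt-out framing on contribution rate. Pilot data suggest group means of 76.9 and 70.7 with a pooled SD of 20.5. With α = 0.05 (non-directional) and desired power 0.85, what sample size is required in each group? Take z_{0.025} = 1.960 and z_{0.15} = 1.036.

Cohen's d = |M₁ − M₂| / SD_pooled = |76.9 − 70.7| / 20.5 = 6.2 / 20.5 = 0.302.
For two independent groups with equal n: n = 2·((z_{α/2} + z_β) / d)².
z_{α/2} + z_β = 1.960 + 1.036 = 2.996.
n = 2 × (2.996 / 0.302)² = 2 × 9.921² = 2 × 98.42 = 196.8.
Round up to the next whole participant.

n = 197 per group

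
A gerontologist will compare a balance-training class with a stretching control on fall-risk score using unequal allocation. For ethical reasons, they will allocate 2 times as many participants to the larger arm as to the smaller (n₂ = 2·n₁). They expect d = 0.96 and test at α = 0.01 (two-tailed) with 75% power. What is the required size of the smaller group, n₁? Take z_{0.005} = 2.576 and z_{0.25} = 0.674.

With allocation ratio k = n₂/n₁ = 2, Var(x̄₁−x̄₂) = σ²(1/n₁ + 1/(k·n₁)) = σ²·(k+1)/(k·n₁).
So n₁ = (1 + 1/k)·((z_{α/2} + z_β)/d)² = 1.500 × (3.250/0.96)².
n₁ = 1.500 × 11.46 = 17.2.
Round up: n₁ = 18, giving n₂ = 2 × 18 = 36.

n₁ = 18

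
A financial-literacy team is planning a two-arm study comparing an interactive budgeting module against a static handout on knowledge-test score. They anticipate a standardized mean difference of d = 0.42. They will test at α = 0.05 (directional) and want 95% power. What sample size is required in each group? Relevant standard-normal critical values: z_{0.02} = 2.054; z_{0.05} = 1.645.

n = 123 per group

For two independent groups with equal n: n = 2·((z_{α} + z_β) / d)².
z_{α} + z_β = 1.645 + 1.645 = 3.290.
n = 2 × (3.290 / 0.42)² = 2 × 7.833² = 2 × 61.36 = 122.7.
Round up to the next whole participant.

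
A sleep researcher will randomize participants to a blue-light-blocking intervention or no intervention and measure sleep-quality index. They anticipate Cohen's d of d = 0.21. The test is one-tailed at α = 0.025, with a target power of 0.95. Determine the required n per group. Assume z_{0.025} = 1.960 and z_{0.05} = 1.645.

n = 590 per group

For two independent groups with equal n: n = 2·((z_{α} + z_β) / d)².
z_{α} + z_β = 1.960 + 1.645 = 3.605.
n = 2 × (3.605 / 0.21)² = 2 × 17.167² = 2 × 294.69 = 589.4.
Round up to the next whole participant.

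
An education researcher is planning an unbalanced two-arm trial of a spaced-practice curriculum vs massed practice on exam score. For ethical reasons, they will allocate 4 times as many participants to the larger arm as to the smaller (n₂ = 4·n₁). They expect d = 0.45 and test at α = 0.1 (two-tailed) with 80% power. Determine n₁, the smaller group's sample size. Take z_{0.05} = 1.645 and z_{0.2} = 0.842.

n₁ = 39

With allocation ratio k = n₂/n₁ = 4, Var(x̄₁−x̄₂) = σ²(1/n₁ + 1/(k·n₁)) = σ²·(k+1)/(k·n₁).
So n₁ = (1 + 1/k)·((z_{α/2} + z_β)/d)² = 1.250 × (2.487/0.45)².
n₁ = 1.250 × 30.54 = 38.2.
Round up: n₁ = 39, giving n₂ = 4 × 39 = 156.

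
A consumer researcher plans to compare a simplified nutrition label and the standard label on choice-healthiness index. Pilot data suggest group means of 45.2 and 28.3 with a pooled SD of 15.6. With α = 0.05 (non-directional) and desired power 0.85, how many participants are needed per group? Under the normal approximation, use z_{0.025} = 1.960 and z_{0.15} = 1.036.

n = 16 per group

Cohen's d = |M₁ − M₂| / SD_pooled = |45.2 − 28.3| / 15.6 = 16.9 / 15.6 = 1.083.
For two independent groups with equal n: n = 2·((z_{α/2} + z_β) / d)².
z_{α/2} + z_β = 1.960 + 1.036 = 2.996.
n = 2 × (2.996 / 1.083)² = 2 × 2.766² = 2 × 7.65 = 15.3.
Round up to the next whole participant.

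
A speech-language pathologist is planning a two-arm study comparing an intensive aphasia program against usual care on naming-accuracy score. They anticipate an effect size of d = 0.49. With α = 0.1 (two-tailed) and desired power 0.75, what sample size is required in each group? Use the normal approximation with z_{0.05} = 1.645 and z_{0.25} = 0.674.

n = 45 per group

For two independent groups with equal n: n = 2·((z_{α/2} + z_β) / d)².
z_{α/2} + z_β = 1.645 + 0.674 = 2.319.
n = 2 × (2.319 / 0.49)² = 2 × 4.733² = 2 × 22.40 = 44.8.
Round up to the next whole participant.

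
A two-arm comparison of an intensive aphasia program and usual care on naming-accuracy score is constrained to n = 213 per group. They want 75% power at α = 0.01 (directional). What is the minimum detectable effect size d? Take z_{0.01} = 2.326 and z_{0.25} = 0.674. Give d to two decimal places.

d_min ≈ 0.29

For two independent groups of n = 213 each: d_min = (z_{α} + z_β)·√(2/n).
z-sum = 2.326 + 0.674 = 3.000.
d_min = 3.000 × √(2/213) = 3.000 × 0.0969 = 0.291.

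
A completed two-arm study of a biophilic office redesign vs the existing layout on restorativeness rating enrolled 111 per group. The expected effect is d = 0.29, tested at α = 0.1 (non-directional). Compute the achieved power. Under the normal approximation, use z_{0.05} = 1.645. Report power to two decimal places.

For two equal groups, power = Φ(d·√(n/2) − z_{α/2}).
d·√(n/2) = 0.29 × √(111/2) = 0.29 × 7.450 = 2.160.
z_β = 2.160 − 1.645 = 0.515.
Power = Φ(0.515) = 0.697.

power ≈ 0.70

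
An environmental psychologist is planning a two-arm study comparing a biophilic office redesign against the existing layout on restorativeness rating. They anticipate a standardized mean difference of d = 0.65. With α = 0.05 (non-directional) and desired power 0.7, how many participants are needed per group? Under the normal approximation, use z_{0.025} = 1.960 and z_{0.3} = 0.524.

For two independent groups with equal n: n = 2·((z_{α/2} + z_β) / d)².
z_{α/2} + z_β = 1.960 + 0.524 = 2.484.
n = 2 × (2.484 / 0.65)² = 2 × 3.822² = 2 × 14.60 = 29.2.
Round up to the next whole participant.

n = 30 per group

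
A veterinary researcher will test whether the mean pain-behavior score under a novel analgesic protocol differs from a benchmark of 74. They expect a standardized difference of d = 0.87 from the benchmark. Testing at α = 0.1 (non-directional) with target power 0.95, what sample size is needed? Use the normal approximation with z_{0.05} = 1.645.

For a one-sample test: n = ((z_{α/2} + z_β) / d)².
z_{α/2} + z_β = 1.645 + 1.645 = 3.290.
n = (3.290 / 0.87)² = 3.782² = 14.30.
Round up.

n = 15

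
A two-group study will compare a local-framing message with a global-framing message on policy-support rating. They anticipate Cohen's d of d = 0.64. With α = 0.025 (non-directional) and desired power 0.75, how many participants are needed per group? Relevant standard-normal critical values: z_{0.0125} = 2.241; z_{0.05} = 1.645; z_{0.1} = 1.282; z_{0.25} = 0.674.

n = 42 per group

For two independent groups with equal n: n = 2·((z_{α/2} + z_β) / d)².
z_{α/2} + z_β = 2.241 + 0.674 = 2.915.
n = 2 × (2.915 / 0.64)² = 2 × 4.555² = 2 × 20.75 = 41.5.
Round up to the next whole participant.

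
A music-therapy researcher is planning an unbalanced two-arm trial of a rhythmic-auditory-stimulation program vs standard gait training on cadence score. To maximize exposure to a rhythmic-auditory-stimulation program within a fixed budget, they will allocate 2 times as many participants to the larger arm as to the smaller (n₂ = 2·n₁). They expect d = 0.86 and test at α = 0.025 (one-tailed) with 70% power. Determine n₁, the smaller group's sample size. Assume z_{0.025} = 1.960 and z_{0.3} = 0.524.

With allocation ratio k = n₂/n₁ = 2, Var(x̄₁−x̄₂) = σ²(1/n₁ + 1/(k·n₁)) = σ²·(k+1)/(k·n₁).
So n₁ = (1 + 1/k)·((z_{α} + z_β)/d)² = 1.500 × (2.484/0.86)².
n₁ = 1.500 × 8.34 = 12.5.
Round up: n₁ = 13, giving n₂ = 2 × 13 = 26.

n₁ = 13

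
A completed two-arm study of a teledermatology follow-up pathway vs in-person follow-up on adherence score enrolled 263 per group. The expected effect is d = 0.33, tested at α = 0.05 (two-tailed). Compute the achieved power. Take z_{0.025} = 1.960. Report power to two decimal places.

For two equal groups, power = Φ(d·√(n/2) − z_{α/2}).
d·√(n/2) = 0.33 × √(263/2) = 0.33 × 11.467 = 3.784.
z_β = 3.784 − 1.960 = 1.824.
Power = Φ(1.824) = 0.966.

power ≈ 0.97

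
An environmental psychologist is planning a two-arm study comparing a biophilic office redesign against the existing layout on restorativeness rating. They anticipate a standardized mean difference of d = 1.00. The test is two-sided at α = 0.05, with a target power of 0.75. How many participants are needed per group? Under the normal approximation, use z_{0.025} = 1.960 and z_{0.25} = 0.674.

For two independent groups with equal n: n = 2·((z_{α/2} + z_β) / d)².
z_{α/2} + z_β = 1.960 + 0.674 = 2.634.
n = 2 × (2.634 / 1.00)² = 2 × 2.634² = 2 × 6.94 = 13.9.
Round up to the next whole participant.

n = 14 per group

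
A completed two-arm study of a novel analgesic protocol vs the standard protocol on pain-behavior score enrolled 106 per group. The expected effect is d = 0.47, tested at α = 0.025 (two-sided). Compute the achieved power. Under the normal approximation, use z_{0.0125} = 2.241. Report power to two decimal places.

For two equal groups, power = Φ(d·√(n/2) − z_{α/2}).
d·√(n/2) = 0.47 × √(106/2) = 0.47 × 7.280 = 3.422.
z_β = 3.422 − 2.241 = 1.181.
Power = Φ(1.181) = 0.881.

power ≈ 0.88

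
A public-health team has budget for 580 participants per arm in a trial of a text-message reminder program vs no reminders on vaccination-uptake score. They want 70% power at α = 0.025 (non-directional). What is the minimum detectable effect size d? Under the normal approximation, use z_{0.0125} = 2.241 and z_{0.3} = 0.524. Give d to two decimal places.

d_min ≈ 0.16

For two independent groups of n = 580 each: d_min = (z_{α/2} + z_β)·√(2/n).
z-sum = 2.241 + 0.524 = 2.765.
d_min = 2.765 × √(2/580) = 2.765 × 0.0587 = 0.162.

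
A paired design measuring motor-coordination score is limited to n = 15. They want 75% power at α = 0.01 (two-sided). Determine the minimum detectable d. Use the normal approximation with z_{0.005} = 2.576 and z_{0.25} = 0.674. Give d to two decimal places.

d_min ≈ 0.84

For a single sample (or paired design) of n = 15: d_min = (z_{α/2} + z_β)/√n.
z-sum = 2.576 + 0.674 = 3.250.
d_min = 3.250 / √15 = 3.250 / 3.873 = 0.839.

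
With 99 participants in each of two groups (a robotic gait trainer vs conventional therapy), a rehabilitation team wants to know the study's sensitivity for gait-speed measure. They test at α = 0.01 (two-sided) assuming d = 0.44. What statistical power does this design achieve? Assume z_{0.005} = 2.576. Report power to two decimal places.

power ≈ 0.70

For two equal groups, power = Φ(d·√(n/2) − z_{α/2}).
d·√(n/2) = 0.44 × √(99/2) = 0.44 × 7.036 = 3.096.
z_β = 3.096 − 2.576 = 0.520.
Power = Φ(0.520) = 0.698.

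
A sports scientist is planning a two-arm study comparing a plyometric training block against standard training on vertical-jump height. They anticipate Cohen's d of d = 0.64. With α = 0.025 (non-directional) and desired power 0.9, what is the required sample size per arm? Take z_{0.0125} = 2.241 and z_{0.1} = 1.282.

For two independent groups with equal n: n = 2·((z_{α/2} + z_β) / d)².
z_{α/2} + z_β = 2.241 + 1.282 = 3.523.
n = 2 × (3.523 / 0.64)² = 2 × 5.505² = 2 × 30.30 = 60.6.
Round up to the next whole participant.

n = 61 per group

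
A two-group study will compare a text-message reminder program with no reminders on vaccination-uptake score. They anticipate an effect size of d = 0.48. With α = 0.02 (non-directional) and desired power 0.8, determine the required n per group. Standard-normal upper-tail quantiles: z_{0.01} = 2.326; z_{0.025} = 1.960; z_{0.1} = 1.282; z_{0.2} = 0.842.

n = 88 per group

For two independent groups with equal n: n = 2·((z_{α/2} + z_β) / d)².
z_{α/2} + z_β = 2.326 + 0.842 = 3.168.
n = 2 × (3.168 / 0.48)² = 2 × 6.600² = 2 × 43.56 = 87.1.
Round up to the next whole participant.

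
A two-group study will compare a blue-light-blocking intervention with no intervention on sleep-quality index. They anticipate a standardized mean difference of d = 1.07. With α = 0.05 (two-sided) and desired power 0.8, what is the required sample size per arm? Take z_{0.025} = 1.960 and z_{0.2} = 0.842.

For two independent groups with equal n: n = 2·((z_{α/2} + z_β) / d)².
z_{α/2} + z_β = 1.960 + 0.842 = 2.802.
n = 2 × (2.802 / 1.07)² = 2 × 2.619² = 2 × 6.86 = 13.7.
Round up to the next whole participant.

n = 14 per group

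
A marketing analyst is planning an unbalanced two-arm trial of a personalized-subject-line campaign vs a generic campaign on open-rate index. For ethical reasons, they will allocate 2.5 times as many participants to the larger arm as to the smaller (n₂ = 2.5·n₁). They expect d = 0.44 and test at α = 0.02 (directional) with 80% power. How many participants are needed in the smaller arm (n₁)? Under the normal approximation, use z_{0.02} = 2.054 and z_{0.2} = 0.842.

With allocation ratio k = n₂/n₁ = 2.5, Var(x̄₁−x̄₂) = σ²(1/n₁ + 1/(k·n₁)) = σ²·(k+1)/(k·n₁).
So n₁ = (1 + 1/k)·((z_{α} + z_β)/d)² = 1.400 × (2.896/0.44)².
n₁ = 1.400 × 43.32 = 60.6.
Round up: n₁ = 61, giving n₂ = ⌈2.5 × 61⌉ = ⌈152.5⌉ = 153.

n₁ = 61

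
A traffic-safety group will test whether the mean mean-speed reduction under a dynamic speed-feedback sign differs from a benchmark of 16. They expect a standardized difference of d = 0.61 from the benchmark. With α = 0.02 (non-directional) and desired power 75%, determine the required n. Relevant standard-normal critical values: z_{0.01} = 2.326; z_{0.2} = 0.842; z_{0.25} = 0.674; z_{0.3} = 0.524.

For a one-sample test: n = ((z_{α/2} + z_β) / d)².
z_{α/2} + z_β = 2.326 + 0.674 = 3.000.
n = (3.000 / 0.61)² = 4.918² = 24.19.
Round up.

n = 25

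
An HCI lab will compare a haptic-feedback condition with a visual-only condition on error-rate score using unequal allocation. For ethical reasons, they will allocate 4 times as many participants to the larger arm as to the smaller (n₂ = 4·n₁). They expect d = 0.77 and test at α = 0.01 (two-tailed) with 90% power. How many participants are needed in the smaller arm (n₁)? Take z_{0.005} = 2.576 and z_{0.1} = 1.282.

n₁ = 32

With allocation ratio k = n₂/n₁ = 4, Var(x̄₁−x̄₂) = σ²(1/n₁ + 1/(k·n₁)) = σ²·(k+1)/(k·n₁).
So n₁ = (1 + 1/k)·((z_{α/2} + z_β)/d)² = 1.250 × (3.858/0.77)².
n₁ = 1.250 × 25.10 = 31.4.
Round up: n₁ = 32, giving n₂ = 4 × 32 = 128.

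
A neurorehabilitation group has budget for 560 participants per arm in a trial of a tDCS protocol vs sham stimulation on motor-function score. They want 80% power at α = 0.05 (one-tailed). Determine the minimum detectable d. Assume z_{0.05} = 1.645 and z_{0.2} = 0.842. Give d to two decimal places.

For two independent groups of n = 560 each: d_min = (z_{α} + z_β)·√(2/n).
z-sum = 1.645 + 0.842 = 2.487.
d_min = 2.487 × √(2/560) = 2.487 × 0.0598 = 0.149.

d_min ≈ 0.15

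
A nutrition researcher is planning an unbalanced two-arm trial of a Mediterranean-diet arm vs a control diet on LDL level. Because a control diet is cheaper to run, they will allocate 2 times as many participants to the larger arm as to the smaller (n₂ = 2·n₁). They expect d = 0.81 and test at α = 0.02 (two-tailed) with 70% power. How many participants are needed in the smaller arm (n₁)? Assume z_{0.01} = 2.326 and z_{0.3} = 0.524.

With allocation ratio k = n₂/n₁ = 2, Var(x̄₁−x̄₂) = σ²(1/n₁ + 1/(k·n₁)) = σ²·(k+1)/(k·n₁).
So n₁ = (1 + 1/k)·((z_{α/2} + z_β)/d)² = 1.500 × (2.850/0.81)².
n₁ = 1.500 × 12.38 = 18.6.
Round up: n₁ = 19, giving n₂ = 2 × 19 = 38.

n₁ = 19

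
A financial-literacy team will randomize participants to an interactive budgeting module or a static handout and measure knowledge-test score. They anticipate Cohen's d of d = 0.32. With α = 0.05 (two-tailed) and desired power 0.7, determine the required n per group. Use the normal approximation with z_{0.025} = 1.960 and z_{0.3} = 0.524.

n = 121 per group

For two independent groups with equal n: n = 2·((z_{α/2} + z_β) / d)².
z_{α/2} + z_β = 1.960 + 0.524 = 2.484.
n = 2 × (2.484 / 0.32)² = 2 × 7.763² = 2 × 60.26 = 120.5.
Round up to the next whole participant.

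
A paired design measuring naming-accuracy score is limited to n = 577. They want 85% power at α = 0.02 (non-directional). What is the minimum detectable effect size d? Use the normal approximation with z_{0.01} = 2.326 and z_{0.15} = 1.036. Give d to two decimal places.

For a single sample (or paired design) of n = 577: d_min = (z_{α/2} + z_β)/√n.
z-sum = 2.326 + 1.036 = 3.362.
d_min = 3.362 / √577 = 3.362 / 24.021 = 0.140.

d_min ≈ 0.14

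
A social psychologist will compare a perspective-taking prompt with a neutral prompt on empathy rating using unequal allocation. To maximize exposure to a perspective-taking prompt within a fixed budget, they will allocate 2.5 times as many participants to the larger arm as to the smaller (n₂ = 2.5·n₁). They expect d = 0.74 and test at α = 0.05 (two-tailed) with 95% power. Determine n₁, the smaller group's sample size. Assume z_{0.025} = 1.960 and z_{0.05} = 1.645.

With allocation ratio k = n₂/n₁ = 2.5, Var(x̄₁−x̄₂) = σ²(1/n₁ + 1/(k·n₁)) = σ²·(k+1)/(k·n₁).
So n₁ = (1 + 1/k)·((z_{α/2} + z_β)/d)² = 1.400 × (3.605/0.74)².
n₁ = 1.400 × 23.73 = 33.2.
Round up: n₁ = 34, giving n₂ = 2.5 × 34 = 85.

n₁ = 34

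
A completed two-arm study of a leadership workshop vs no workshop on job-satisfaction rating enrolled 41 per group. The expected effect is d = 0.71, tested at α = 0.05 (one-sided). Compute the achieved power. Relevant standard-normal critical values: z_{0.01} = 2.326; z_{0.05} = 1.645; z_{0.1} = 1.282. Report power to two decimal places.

power ≈ 0.94

For two equal groups, power = Φ(d·√(n/2) − z_{α}).
d·√(n/2) = 0.71 × √(41/2) = 0.71 × 4.528 = 3.215.
z_β = 3.215 − 1.645 = 1.570.
Power = Φ(1.570) = 0.942.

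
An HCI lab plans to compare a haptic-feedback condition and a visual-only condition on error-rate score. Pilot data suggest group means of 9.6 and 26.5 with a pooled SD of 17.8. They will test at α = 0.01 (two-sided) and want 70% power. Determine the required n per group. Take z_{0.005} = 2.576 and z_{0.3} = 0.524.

Cohen's d = |M₁ − M₂| / SD_pooled = |9.6 − 26.5| / 17.8 = 16.9 / 17.8 = 0.949.
For two independent groups with equal n: n = 2·((z_{α/2} + z_β) / d)².
z_{α/2} + z_β = 2.576 + 0.524 = 3.100.
n = 2 × (3.100 / 0.949)² = 2 × 3.267² = 2 × 10.67 = 21.3.
Round up to the next whole participant.

n = 22 per group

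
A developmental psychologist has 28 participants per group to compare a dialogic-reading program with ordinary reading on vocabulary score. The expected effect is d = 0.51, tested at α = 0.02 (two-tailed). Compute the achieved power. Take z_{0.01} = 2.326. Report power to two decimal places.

For two equal groups, power = Φ(d·√(n/2) − z_{α/2}).
d·√(n/2) = 0.51 × √(28/2) = 0.51 × 3.742 = 1.908.
z_β = 1.908 − 2.326 = -0.418.
Power = Φ(-0.418) = 0.338.

power ≈ 0.34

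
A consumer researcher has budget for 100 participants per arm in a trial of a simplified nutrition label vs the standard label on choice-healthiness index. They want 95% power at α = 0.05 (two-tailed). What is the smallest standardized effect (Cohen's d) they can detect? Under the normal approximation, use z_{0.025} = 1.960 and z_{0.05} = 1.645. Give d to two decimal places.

For two independent groups of n = 100 each: d_min = (z_{α/2} + z_β)·√(2/n).
z-sum = 1.960 + 1.645 = 3.605.
d_min = 3.605 × √(2/100) = 3.605 × 0.1414 = 0.510.

d_min ≈ 0.51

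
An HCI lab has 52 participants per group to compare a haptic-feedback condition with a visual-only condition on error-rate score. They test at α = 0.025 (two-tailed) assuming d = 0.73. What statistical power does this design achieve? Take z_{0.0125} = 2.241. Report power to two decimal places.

For two equal groups, power = Φ(d·√(n/2) − z_{α/2}).
d·√(n/2) = 0.73 × √(52/2) = 0.73 × 5.099 = 3.722.
z_β = 3.722 − 2.241 = 1.481.
Power = Φ(1.481) = 0.931.

power ≈ 0.93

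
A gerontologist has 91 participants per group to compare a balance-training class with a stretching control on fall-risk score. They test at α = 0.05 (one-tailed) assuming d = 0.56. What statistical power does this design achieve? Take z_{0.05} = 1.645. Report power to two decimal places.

power ≈ 0.98

For two equal groups, power = Φ(d·√(n/2) − z_{α}).
d·√(n/2) = 0.56 × √(91/2) = 0.56 × 6.745 = 3.777.
z_β = 3.777 − 1.645 = 2.132.
Power = Φ(2.132) = 0.984.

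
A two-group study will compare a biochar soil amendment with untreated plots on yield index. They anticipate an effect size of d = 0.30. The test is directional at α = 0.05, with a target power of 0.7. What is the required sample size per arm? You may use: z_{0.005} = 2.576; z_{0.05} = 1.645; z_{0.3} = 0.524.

For two independent groups with equal n: n = 2·((z_{α} + z_β) / d)².
z_{α} + z_β = 1.645 + 0.524 = 2.169.
n = 2 × (2.169 / 0.30)² = 2 × 7.230² = 2 × 52.27 = 104.5.
Round up to the next whole participant.

n = 105 per group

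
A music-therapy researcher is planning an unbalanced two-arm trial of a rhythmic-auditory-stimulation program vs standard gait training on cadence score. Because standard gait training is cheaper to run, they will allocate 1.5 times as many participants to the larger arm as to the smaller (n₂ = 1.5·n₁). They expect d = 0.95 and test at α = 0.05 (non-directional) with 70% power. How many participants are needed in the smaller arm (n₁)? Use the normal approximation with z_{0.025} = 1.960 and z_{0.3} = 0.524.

With allocation ratio k = n₂/n₁ = 1.5, Var(x̄₁−x̄₂) = σ²(1/n₁ + 1/(k·n₁)) = σ²·(k+1)/(k·n₁).
So n₁ = (1 + 1/k)·((z_{α/2} + z_β)/d)² = 1.667 × (2.484/0.95)².
n₁ = 1.667 × 6.84 = 11.4.
Round up: n₁ = 12, giving n₂ = 1.5 × 12 = 18.

n₁ = 12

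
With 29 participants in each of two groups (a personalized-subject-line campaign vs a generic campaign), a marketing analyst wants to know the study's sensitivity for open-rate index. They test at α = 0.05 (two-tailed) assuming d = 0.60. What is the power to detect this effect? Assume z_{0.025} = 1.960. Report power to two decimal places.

power ≈ 0.63

For two equal groups, power = Φ(d·√(n/2) − z_{α/2}).
d·√(n/2) = 0.60 × √(29/2) = 0.60 × 3.808 = 2.285.
z_β = 2.285 − 1.960 = 0.325.
Power = Φ(0.325) = 0.627.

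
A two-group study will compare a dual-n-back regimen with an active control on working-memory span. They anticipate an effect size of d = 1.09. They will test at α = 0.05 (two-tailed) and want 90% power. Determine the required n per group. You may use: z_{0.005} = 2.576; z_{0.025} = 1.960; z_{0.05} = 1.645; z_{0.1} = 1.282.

For two independent groups with equal n: n = 2·((z_{α/2} + z_β) / d)².
z_{α/2} + z_β = 1.960 + 1.282 = 3.242.
n = 2 × (3.242 / 1.09)² = 2 × 2.974² = 2 × 8.85 = 17.7.
Round up to the next whole participant.

n = 18 per group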